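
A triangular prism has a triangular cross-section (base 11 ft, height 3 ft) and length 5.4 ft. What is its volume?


Shape: triangular prism
Triangle base = 11 ft, triangle height = 3 ft, prism length L = 5.4 ft
Formula: V = (1/2 * b * h_tri) * L
Cross-section area = 0.5 * 11 * 3 = 16.5
V = 16.5 * 5.4
V = 89.1
89.1 ft^3


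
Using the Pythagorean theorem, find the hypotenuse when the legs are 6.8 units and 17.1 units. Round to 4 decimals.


Shape: right triangle
Legs a = 6.8 units, b = 17.1 units
Formula: c = sqrt(a^2 + b^2)
a^2 = 46.24, b^2 = 292.41
a^2 + b^2 = 338.65
c = sqrt(338.65)
c = 18.4024
18.4024 units


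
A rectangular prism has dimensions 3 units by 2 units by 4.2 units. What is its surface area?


Shape: rectangular prism
l = 3 units, w = 2 units, h = 4.2 units
Formula: SA = 2(lw + lh + wh)
lw = 6, lh = 12.6, wh = 8.4
lw + lh + wh = 27
SA = 2 * 27
SA = 54
54 units^2


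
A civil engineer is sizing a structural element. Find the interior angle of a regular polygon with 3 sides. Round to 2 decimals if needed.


Shape: regular triangle (3 sides)
Formula: interior angle = (n - 2) * 180 / n
(n - 2) = 1
(n - 2) * 180 = 180
angle = 180 / 3
angle = 60
60 degrees


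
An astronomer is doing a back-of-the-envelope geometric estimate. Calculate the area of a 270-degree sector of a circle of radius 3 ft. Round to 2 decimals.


Shape: circular sector
Radius r = 3 ft, Angle = 270 degrees
Formula: A = (angle/360) * pi * r^2
r^2 = 9
Fraction of circle = 270/360
A = (270/360) * pi * 9
A = 6.75 * pi
A = 21.21
21.21 ft^2


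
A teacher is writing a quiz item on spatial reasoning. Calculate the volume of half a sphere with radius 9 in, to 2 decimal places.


Shape: hemisphere (half of a sphere)
Radius r = 9 in
Formula: V = (1/2) * (4/3) * pi * r^3 = (2/3) * pi * r^3
r^3 = 729
(2/3) * 729 = 486
V = 486 * pi
V = 1526.81
1526.81 in^3


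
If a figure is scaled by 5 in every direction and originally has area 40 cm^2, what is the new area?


Linear scale factor k = 5
Original area = 40 cm^2
Rule: under a linear scaling by k, areas scale by k^2.
k^2 = 5^2 = 25
New area = 40 * 25
New area = 1000
1000 cm^2


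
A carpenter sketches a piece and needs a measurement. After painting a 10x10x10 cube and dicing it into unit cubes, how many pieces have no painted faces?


Large cube: 10 x 10 x 10, cut into unit cubes.
n = 10, so n - 2 = 8
Unpainted cubes form the interior (n - 2)^3 block.
(n - 2)^3 = 8^3 = 512
512 unit cubes


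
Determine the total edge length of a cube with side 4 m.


Shape: cube
Side s = 4 m
A cube has 12 edges, all equal.
Formula: total edge length = 12 * s
Total = 12 * 4
Total = 48
48 m


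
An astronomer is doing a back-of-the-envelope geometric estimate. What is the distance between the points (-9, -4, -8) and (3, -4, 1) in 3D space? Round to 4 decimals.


3D distance between two points
P1 = (-9, -4, -8), P2 = (3, -4, 1)
Formula: d = sqrt((x2-x1)^2 + (y2-y1)^2 + (z2-z1)^2)
dx = 3 - -9 = 12
dy = -4 - -4 = 0
dz = 1 - -8 = 9
dx^2 + dy^2 + dz^2 = 144 + 0 + 81 = 225
d = sqrt(225)
d = 15.0
15 units


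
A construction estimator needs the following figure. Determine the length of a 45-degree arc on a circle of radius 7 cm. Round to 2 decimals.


Shape: circular arc
Radius r = 7 cm, Angle = 45 degrees
Formula: L = (angle/360) * 2 * pi * r
2 * pi * r = 14 * pi
L = (45/360) * 14 * pi
L = 1.75 * pi
L = 5.5
5.5 cm


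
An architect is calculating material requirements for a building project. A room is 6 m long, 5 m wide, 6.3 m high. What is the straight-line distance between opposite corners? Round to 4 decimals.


Shape: rectangular box (space diagonal)
l = 6 m, w = 5 m, h = 6.3 m
Visualize: the diagonal of the base, then a right triangle with that diagonal and the height.
Formula: d = sqrt(l^2 + w^2 + h^2)
l^2 + w^2 + h^2 = 36 + 25 + 39.69 = 100.69
d = sqrt(100.69)
d = 10.0344
10.0344 m


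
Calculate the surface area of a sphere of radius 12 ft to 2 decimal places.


Shape: sphere
Radius r = 12 ft
Formula: SA = 4 * pi * r^2
r^2 = 144
SA = 4 * pi * 144
SA = 576 * pi
SA = 1809.56
1809.56 ft^2


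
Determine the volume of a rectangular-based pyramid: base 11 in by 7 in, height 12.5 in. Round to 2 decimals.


Shape: rectangular pyramid
Base: 11 in x 7 in, Height h = 12.5 in
Formula: V = (1/3) * base_area * h
base_area = 11 * 7 = 77
base_area * h = 77 * 12.5 = 962.5
V = 962.5 / 3
V = 320.83
320.83 in^3


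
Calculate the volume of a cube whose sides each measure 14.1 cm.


Shape: cube
Side s = 14.1 cm
Formula: V = s^3
V = 14.1 * 14.1 * 14.1
V = 198.81 * 14.1
V = 2803.221
2803.221 cm^3


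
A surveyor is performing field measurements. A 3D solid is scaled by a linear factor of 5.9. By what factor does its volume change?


Linear scale factor k = 5.9
Rule: under a linear scaling by k, volumes scale by k^3.
k^3 = 5.9 * 5.9 * 5.9
k^3 = 34.81 * 5.9
k^3 = 205.379
Volume scales by a factor of 205.379.
205.379 (dimensionless)


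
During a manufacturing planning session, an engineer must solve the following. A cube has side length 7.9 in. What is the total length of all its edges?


Shape: cube
Side s = 7.9 in
A cube has 12 edges, all equal.
Formula: total edge length = 12 * s
Total = 12 * 7.9
Total = 94.8
94.8 in


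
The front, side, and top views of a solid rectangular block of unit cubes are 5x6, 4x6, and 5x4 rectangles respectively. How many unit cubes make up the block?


Orthographic views of a solid rectangular block:
Front view 5 x 6 -> length = 5, height = 6
Side view 4 x 6 -> width = 4, height = 6 (consistent)
Top view 5 x 4 -> confirms length = 5, width = 4
The block is 5 x 4 x 6.
Total unit cubes = 5 * 4 * 6 = 120
120 unit cubes


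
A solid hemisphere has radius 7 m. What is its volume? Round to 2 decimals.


Shape: hemisphere (half of a sphere)
Radius r = 7 m
Formula: V = (1/2) * (4/3) * pi * r^3 = (2/3) * pi * r^3
r^3 = 343
(2/3) * 343 = 228.666667
V = 228.666667 * pi
V = 718.38
718.38 m^3


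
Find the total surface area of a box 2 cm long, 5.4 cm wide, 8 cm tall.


Shape: rectangular prism
l = 2 cm, w = 5.4 cm, h = 8 cm
Formula: SA = 2(lw + lh + wh)
lw = 10.8, lh = 16, wh = 43.2
lw + lh + wh = 70
SA = 2 * 70
SA = 140
140 cm^2


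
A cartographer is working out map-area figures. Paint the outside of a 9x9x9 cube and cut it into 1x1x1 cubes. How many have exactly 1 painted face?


Large cube: 9 x 9 x 9, cut into unit cubes.
n = 9, so n - 2 = 7
Cubes with 1 painted face lie in the interior of each face.
A cube has 6 faces; each contributes (n - 2)^2 = 49 such cubes.
Count = 6 * 49 = 294
294 unit cubes


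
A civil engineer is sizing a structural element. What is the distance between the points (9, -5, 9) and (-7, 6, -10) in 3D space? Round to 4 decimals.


3D distance between two points
P1 = (9, -5, 9), P2 = (-7, 6, -10)
Formula: d = sqrt((x2-x1)^2 + (y2-y1)^2 + (z2-z1)^2)
dx = -7 - 9 = -16
dy = 6 - -5 = 11
dz = -10 - 9 = -19
dx^2 + dy^2 + dz^2 = 256 + 121 + 361 = 738
d = sqrt(738)
d = 27.1662
27.1662 units


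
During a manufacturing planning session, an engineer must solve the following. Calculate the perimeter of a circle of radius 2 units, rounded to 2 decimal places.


Shape: circle
Radius r = 2 units
Formula: C = 2 * pi * r
C = 2 * pi * 2
C = 4 * pi
C = 12.57
12.57 units


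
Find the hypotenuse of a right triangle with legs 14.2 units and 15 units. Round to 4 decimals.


Shape: right triangle
Legs a = 14.2 units, b = 15 units
Formula: c = sqrt(a^2 + b^2)
a^2 = 201.64, b^2 = 225
a^2 + b^2 = 426.64
c = sqrt(426.64)
c = 20.6553
20.6553 units


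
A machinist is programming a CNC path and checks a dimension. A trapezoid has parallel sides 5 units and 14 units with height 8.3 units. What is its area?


Shape: trapezoid
Parallel sides a = 5 units, b = 14 units; Height h = 8.3 units
Formula: A = (a + b) * h / 2
a + b = 5 + 14 = 19
A = 19 * 8.3 / 2
A = 157.7 / 2
A = 78.85
78.85 units^2


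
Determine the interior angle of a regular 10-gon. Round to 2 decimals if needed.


Shape: regular decagon (10 sides)
Formula: interior angle = (n - 2) * 180 / n
(n - 2) = 8
(n - 2) * 180 = 1440
angle = 1440 / 10
angle = 144
144 degrees


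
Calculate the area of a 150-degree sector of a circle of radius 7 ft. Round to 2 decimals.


Shape: circular sector
Radius r = 7 ft, Angle = 150 degrees
Formula: A = (angle/360) * pi * r^2
r^2 = 49
Fraction of circle = 150/360
A = (150/360) * pi * 49
A = 20.416667 * pi
A = 64.14
64.14 ft^2


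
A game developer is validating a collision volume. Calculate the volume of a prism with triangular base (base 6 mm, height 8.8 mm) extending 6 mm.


Shape: triangular prism
Triangle base = 6 mm, triangle height = 8.8 mm, prism length L = 6 mm
Formula: V = (1/2 * b * h_tri) * L
Cross-section area = 0.5 * 6 * 8.8 = 26.4
V = 26.4 * 6
V = 158.4
158.4 mm^3


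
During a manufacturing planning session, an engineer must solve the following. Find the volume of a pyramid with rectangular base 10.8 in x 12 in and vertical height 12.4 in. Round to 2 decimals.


Shape: rectangular pyramid
Base: 10.8 in x 12 in, Height h = 12.4 in
Formula: V = (1/3) * base_area * h
base_area = 10.8 * 12 = 129.6
base_area * h = 129.6 * 12.4 = 1607.04
V = 1607.04 / 3
V = 535.68
535.68 in^3


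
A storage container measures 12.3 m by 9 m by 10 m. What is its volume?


Shape: rectangular prism
l = 12.3 m, w = 9 m, h = 10 m
Formula: V = l * w * h
V = 12.3 * 9 * 10
V = 110.7 * 10
V = 1107
1107 m^3


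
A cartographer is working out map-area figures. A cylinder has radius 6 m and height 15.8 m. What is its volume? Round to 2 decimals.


Shape: cylinder
Radius r = 6 m, Height h = 15.8 m
Formula: V = pi * r^2 * h
r^2 = 36
V = pi * 36 * 15.8
V = 568.8 * pi
V = 1786.94
1786.94 m^3


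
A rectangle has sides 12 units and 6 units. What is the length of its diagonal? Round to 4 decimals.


Shape: rectangle (diagonal via Pythagoras)
Sides: 12 units and 6 units
Formula: d = sqrt(l^2 + w^2)
l^2 = 144, w^2 = 36
l^2 + w^2 = 180
d = sqrt(180)
d = 13.4164
13.4164 units


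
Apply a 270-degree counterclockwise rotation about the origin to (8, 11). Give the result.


Transformation: rotation about the origin
Original point: (8, 11)
Rule for 270 deg counterclockwise: (x, y) -> (y, -x)
Apply: (8, 11) -> (11, -8)
(11, -8)


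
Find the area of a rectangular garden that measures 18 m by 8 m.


Shape: rectangle
Length l = 18 m, Width w = 8 m
Formula: A = l * w
A = 18 * 8
A = 144
144 m^2


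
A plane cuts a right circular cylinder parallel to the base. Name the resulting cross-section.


Solid: right circular cylinder
Cutting plane: parallel to the base
Visualize the intersection of the plane with the solid's surface.
The boundary of the cut region is a circle.
circle


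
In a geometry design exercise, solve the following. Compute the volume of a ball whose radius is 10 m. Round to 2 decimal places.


Shape: sphere
Radius r = 10 m
Formula: V = (4/3) * pi * r^3
r^3 = 1000
(4/3) * 1000 = 1333.333333
V = 1333.333333 * pi
V = 4188.79
4188.79 m^3


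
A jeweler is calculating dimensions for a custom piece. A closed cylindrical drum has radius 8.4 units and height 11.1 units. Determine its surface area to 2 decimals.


Shape: closed cylinder
Radius r = 8.4 units, Height h = 11.1 units
Formula: SA = 2*pi*r^2 + 2*pi*r*h = 2*pi*r*(r + h)
r + h = 19.5
2 * r * (r + h) = 2 * 8.4 * 19.5 = 327.6
SA = 327.6 * pi
SA = 1029.19
1029.19 units^2


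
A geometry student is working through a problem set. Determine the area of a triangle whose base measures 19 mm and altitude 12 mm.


Shape: triangle
Base b = 19 mm, Height h = 12 mm
Formula: A = (1/2) * b * h
A = 0.5 * 19 * 12
A = 0.5 * 228
A = 114
114 mm^2


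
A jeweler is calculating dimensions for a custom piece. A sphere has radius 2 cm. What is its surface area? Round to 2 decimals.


Shape: sphere
Radius r = 2 cm
Formula: SA = 4 * pi * r^2
r^2 = 4
SA = 4 * pi * 4
SA = 16 * pi
SA = 50.27
50.27 cm^2


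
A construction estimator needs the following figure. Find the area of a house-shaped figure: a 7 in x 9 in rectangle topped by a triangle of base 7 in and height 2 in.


Composite shape: rectangle + triangle
Rectangle area = 7 * 9 = 63
Triangle area = 0.5 * 7 * 2 = 7
Total = 63 + 7
Total = 70
70 in^2


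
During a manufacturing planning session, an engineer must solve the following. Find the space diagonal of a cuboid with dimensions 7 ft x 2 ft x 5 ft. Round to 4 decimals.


Shape: rectangular box (space diagonal)
l = 7 ft, w = 2 ft, h = 5 ft
Visualize: the diagonal of the base, then a right triangle with that diagonal and the height.
Formula: d = sqrt(l^2 + w^2 + h^2)
l^2 + w^2 + h^2 = 49 + 4 + 25 = 78
d = sqrt(78)
d = 8.8318
8.8318 ft


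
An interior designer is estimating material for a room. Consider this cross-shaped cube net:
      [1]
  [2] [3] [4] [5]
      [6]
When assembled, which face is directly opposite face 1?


Net: cross layout. Take square 3 as the base (bottom).
Fold the four squares in the horizontal row up around 3: 2 -> left, 4 -> right, 5 wraps to the top.
Fold 1 and 6 up from 3: 1 -> back, 6 -> front.
Opposite pairs are therefore: (1, 6), (2, 4), (3, 5).
Face 1 is opposite face 6.
face 6


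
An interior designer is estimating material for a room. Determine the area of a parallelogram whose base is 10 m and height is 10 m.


Shape: parallelogram
Base b = 10 m, Height h = 10 m
Formula: A = b * h
A = 10 * 10
A = 100
100 m^2


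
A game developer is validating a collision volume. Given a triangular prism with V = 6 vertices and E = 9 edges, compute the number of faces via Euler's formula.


Polyhedron: triangular prism
Euler's formula for convex polyhedra: V - E + F = 2
Given: V = 6 vertices and E = 9 edges
Solve for F:
F = 2 + E - V = 2 + 9 - 6 = 5
5 faces


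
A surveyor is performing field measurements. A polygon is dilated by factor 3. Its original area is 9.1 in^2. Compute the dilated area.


Linear scale factor k = 3
Original area = 9.1 in^2
Rule: under a linear scaling by k, areas scale by k^2.
k^2 = 3^2 = 9
New area = 9.1 * 9
New area = 81.9
81.9 in^2


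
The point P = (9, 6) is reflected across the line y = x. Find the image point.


Transformation: reflection
Original point: (9, 6)
Rule for reflection over y = x: (x, y) -> (y, x)
Apply: (9, 6) -> (6, 9)
(6, 9)


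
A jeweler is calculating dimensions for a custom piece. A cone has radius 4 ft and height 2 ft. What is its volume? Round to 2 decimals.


Shape: cone
Radius r = 4 ft, Height h = 2 ft
Formula: V = (1/3) * pi * r^2 * h
r^2 = 16
pi * r^2 * h = pi * 16 * 2 = 32 * pi
V = 32 * pi / 3
V = 33.51
33.51 ft^3


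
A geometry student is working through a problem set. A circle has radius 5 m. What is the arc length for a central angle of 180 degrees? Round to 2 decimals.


Shape: circular arc
Radius r = 5 m, Angle = 180 degrees
Formula: L = (angle/360) * 2 * pi * r
2 * pi * r = 10 * pi
L = (180/360) * 10 * pi
L = 5 * pi
L = 15.71
15.71 m


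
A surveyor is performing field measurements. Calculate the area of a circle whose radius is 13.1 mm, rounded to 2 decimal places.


Shape: circle
Radius r = 13.1 mm
Formula: A = pi * r^2
r^2 = 13.1^2 = 171.61
A = pi * 171.61
A = 539.13
539.13 mm^2


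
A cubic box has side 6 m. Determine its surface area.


Shape: cube
Side s = 6 m
A cube has 6 square faces.
Formula: SA = 6 * s^2
s^2 = 36
SA = 6 * 36
SA = 216
216 m^2


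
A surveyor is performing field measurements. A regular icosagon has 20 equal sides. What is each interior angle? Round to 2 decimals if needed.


Shape: regular icosagon (20 sides)
Formula: interior angle = (n - 2) * 180 / n
(n - 2) = 18
(n - 2) * 180 = 3240
angle = 3240 / 20
angle = 162
162 degrees


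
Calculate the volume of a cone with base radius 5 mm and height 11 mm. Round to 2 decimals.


Shape: cone
Radius r = 5 mm, Height h = 11 mm
Formula: V = (1/3) * pi * r^2 * h
r^2 = 25
pi * r^2 * h = pi * 25 * 11 = 275 * pi
V = 275 * pi / 3
V = 287.98
287.98 mm^3


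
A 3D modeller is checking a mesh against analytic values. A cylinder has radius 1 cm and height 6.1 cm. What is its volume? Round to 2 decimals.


Shape: cylinder
Radius r = 1 cm, Height h = 6.1 cm
Formula: V = pi * r^2 * h
r^2 = 1
V = pi * 1 * 6.1
V = 6.1 * pi
V = 19.16
19.16 cm^3


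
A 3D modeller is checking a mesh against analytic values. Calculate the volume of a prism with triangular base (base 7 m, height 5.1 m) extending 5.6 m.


Shape: triangular prism
Triangle base = 7 m, triangle height = 5.1 m, prism length L = 5.6 m
Formula: V = (1/2 * b * h_tri) * L
Cross-section area = 0.5 * 7 * 5.1 = 17.85
V = 17.85 * 5.6
V = 99.96
99.96 m^3


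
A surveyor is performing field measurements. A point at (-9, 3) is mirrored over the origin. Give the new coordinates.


Transformation: reflection
Original point: (-9, 3)
Rule for reflection through the origin: (x, y) -> (-x, -y)
Apply: (-9, 3) -> (9, -3)
(9, -3)


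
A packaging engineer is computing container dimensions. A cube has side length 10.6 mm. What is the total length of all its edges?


Shape: cube
Side s = 10.6 mm
A cube has 12 edges, all equal.
Formula: total edge length = 12 * s
Total = 12 * 10.6
Total = 127.2
127.2 mm


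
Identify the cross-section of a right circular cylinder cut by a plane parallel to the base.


Solid: right circular cylinder
Cutting plane: parallel to the base
Visualize the intersection of the plane with the solid's surface.
The boundary of the cut region is a circle.
circle


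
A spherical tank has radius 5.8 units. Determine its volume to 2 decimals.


Shape: sphere
Radius r = 5.8 units
Formula: V = (4/3) * pi * r^3
r^3 = 195.112
(4/3) * 195.112 = 260.149333
V = 260.149333 * pi
V = 817.28
817.28 units^3


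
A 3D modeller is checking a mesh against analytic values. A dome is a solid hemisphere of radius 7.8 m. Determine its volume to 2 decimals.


Shape: hemisphere (half of a sphere)
Radius r = 7.8 m
Formula: V = (1/2) * (4/3) * pi * r^3 = (2/3) * pi * r^3
r^3 = 474.552
(2/3) * 474.552 = 316.368
V = 316.368 * pi
V = 993.9
993.9 m^3


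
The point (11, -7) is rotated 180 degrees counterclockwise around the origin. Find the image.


Transformation: rotation about the origin
Original point: (11, -7)
Rule for 180 deg: (x, y) -> (-x, -y)
Apply: (11, -7) -> (-11, 7)
(-11, 7)


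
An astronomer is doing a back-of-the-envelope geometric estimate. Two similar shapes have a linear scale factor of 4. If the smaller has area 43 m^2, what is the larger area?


Linear scale factor k = 4
Original area = 43 m^2
Rule: under a linear scaling by k, areas scale by k^2.
k^2 = 4^2 = 16
New area = 43 * 16
New area = 688
688 m^2


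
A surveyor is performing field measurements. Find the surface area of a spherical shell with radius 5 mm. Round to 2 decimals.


Shape: sphere
Radius r = 5 mm
Formula: SA = 4 * pi * r^2
r^2 = 25
SA = 4 * pi * 25
SA = 100 * pi
SA = 314.16
314.16 mm^2


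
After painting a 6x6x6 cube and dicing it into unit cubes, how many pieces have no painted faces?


Large cube: 6 x 6 x 6, cut into unit cubes.
n = 6, so n - 2 = 4
Unpainted cubes form the interior (n - 2)^3 block.
(n - 2)^3 = 4^3 = 64
64 unit cubes


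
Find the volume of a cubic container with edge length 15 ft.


Shape: cube
Side s = 15 ft
Formula: V = s^3
V = 15 * 15 * 15
V = 225 * 15
V = 3375
3375 ft^3


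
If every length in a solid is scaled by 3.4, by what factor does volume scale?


Linear scale factor k = 3.4
Rule: under a linear scaling by k, volumes scale by k^3.
k^3 = 3.4 * 3.4 * 3.4
k^3 = 11.56 * 3.4
k^3 = 39.304
Volume scales by a factor of 39.304.
39.304 (dimensionless)


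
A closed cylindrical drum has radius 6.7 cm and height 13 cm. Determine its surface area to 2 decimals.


Shape: closed cylinder
Radius r = 6.7 cm, Height h = 13 cm
Formula: SA = 2*pi*r^2 + 2*pi*r*h = 2*pi*r*(r + h)
r + h = 19.7
2 * r * (r + h) = 2 * 6.7 * 19.7 = 263.98
SA = 263.98 * pi
SA = 829.32
829.32 cm^2


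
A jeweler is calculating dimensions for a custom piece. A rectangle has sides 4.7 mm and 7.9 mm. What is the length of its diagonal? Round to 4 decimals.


Shape: rectangle (diagonal via Pythagoras)
Sides: 4.7 mm and 7.9 mm
Formula: d = sqrt(l^2 + w^2)
l^2 = 22.09, w^2 = 62.41
l^2 + w^2 = 84.5
d = sqrt(84.5)
d = 9.1924
9.1924 mm


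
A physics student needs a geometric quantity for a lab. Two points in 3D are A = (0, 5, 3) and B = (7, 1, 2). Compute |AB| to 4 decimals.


3D distance between two points
P1 = (0, 5, 3), P2 = (7, 1, 2)
Formula: d = sqrt((x2-x1)^2 + (y2-y1)^2 + (z2-z1)^2)
dx = 7 - 0 = 7
dy = 1 - 5 = -4
dz = 2 - 3 = -1
dx^2 + dy^2 + dz^2 = 49 + 16 + 1 = 66
d = sqrt(66)
d = 8.124
8.124 units


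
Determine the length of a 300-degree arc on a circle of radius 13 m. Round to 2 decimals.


Shape: circular arc
Radius r = 13 m, Angle = 300 degrees
Formula: L = (angle/360) * 2 * pi * r
2 * pi * r = 26 * pi
L = (300/360) * 26 * pi
L = 21.666667 * pi
L = 68.07
68.07 m


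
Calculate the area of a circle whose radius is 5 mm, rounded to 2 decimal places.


Shape: circle
Radius r = 5 mm
Formula: A = pi * r^2
r^2 = 5^2 = 25
A = pi * 25
A = 78.54
78.54 mm^2


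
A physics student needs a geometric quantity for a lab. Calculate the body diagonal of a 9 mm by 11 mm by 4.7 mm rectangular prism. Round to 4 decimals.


Shape: rectangular box (space diagonal)
l = 9 mm, w = 11 mm, h = 4.7 mm
Visualize: the diagonal of the base, then a right triangle with that diagonal and the height.
Formula: d = sqrt(l^2 + w^2 + h^2)
l^2 + w^2 + h^2 = 81 + 121 + 22.09 = 224.09
d = sqrt(224.09)
d = 14.9696
14.9696 mm


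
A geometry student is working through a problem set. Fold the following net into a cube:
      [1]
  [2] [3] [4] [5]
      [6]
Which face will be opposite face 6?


Net: cross layout. Take square 3 as the base (bottom).
Fold the four squares in the horizontal row up around 3: 2 -> left, 4 -> right, 5 wraps to the top.
Fold 1 and 6 up from 3: 1 -> back, 6 -> front.
Opposite pairs are therefore: (1, 6), (2, 4), (3, 5).
Face 6 is opposite face 1.
face 1


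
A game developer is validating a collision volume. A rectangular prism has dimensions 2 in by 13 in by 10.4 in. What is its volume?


Shape: rectangular prism
l = 2 in, w = 13 in, h = 10.4 in
Formula: V = l * w * h
V = 2 * 13 * 10.4
V = 26 * 10.4
V = 270.4
270.4 in^3


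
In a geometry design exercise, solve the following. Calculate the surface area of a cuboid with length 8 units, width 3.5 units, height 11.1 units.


Shape: rectangular prism
l = 8 units, w = 3.5 units, h = 11.1 units
Formula: SA = 2(lw + lh + wh)
lw = 28, lh = 88.8, wh = 38.85
lw + lh + wh = 155.65
SA = 2 * 155.65
SA = 311.3
311.3 units^2


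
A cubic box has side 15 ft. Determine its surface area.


Shape: cube
Side s = 15 ft
A cube has 6 square faces.
Formula: SA = 6 * s^2
s^2 = 225
SA = 6 * 225
SA = 1350
1350 ft^2


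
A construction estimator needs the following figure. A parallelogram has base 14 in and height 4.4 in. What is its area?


Shape: parallelogram
Base b = 14 in, Height h = 4.4 in
Formula: A = b * h
A = 14 * 4.4
A = 61.6
61.6 in^2


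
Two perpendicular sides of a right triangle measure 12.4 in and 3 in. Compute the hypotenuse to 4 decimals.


Shape: right triangle
Legs a = 12.4 in, b = 3 in
Formula: c = sqrt(a^2 + b^2)
a^2 = 153.76, b^2 = 9
a^2 + b^2 = 162.76
c = sqrt(162.76)
c = 12.7577
12.7577 in


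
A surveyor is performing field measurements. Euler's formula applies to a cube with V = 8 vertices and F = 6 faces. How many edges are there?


Polyhedron: cube
Euler's formula for convex polyhedra: V - E + F = 2
Given: V = 8 vertices and F = 6 faces
Solve for E:
E = V + F - 2 = 8 + 6 - 2 = 12
12 edges


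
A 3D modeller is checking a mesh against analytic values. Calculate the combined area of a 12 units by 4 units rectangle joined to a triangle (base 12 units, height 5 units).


Composite shape: rectangle + triangle
Rectangle area = 12 * 4 = 48
Triangle area = 0.5 * 12 * 5 = 30
Total = 48 + 30
Total = 78
78 units^2


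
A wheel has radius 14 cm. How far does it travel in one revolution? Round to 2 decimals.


Shape: circle
Radius r = 14 cm
Formula: C = 2 * pi * r
C = 2 * pi * 14
C = 28 * pi
C = 87.96
87.96 cm


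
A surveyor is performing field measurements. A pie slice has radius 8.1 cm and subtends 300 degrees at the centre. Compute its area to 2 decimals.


Shape: circular sector
Radius r = 8.1 cm, Angle = 300 degrees
Formula: A = (angle/360) * pi * r^2
r^2 = 65.61
Fraction of circle = 300/360
A = (300/360) * pi * 65.61
A = 54.675 * pi
A = 171.77
171.77 cm^2


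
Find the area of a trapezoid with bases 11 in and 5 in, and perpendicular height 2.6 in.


Shape: trapezoid
Parallel sides a = 11 in, b = 5 in; Height h = 2.6 in
Formula: A = (a + b) * h / 2
a + b = 11 + 5 = 16
A = 16 * 2.6 / 2
A = 41.6 / 2
A = 20.8
20.8 in^2


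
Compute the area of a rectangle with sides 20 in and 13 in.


Shape: rectangle
Length l = 20 in, Width w = 13 in
Formula: A = l * w
A = 20 * 13
A = 260
260 in^2


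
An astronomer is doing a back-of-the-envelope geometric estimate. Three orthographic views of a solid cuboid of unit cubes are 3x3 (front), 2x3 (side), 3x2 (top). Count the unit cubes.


Orthographic views of a solid rectangular block:
Front view 3 x 3 -> length = 3, height = 3
Side view 2 x 3 -> width = 2, height = 3 (consistent)
Top view 3 x 2 -> confirms length = 3, width = 2
The block is 3 x 2 x 3.
Total unit cubes = 3 * 2 * 3 = 18
18 unit cubes


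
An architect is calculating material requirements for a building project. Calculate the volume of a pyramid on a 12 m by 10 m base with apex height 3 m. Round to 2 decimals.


Shape: rectangular pyramid
Base: 12 m x 10 m, Height h = 3 m
Formula: V = (1/3) * base_area * h
base_area = 12 * 10 = 120
base_area * h = 120 * 3 = 360
V = 360 / 3
V = 120
120 m^3


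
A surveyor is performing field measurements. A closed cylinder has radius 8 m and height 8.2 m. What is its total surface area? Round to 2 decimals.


Shape: closed cylinder
Radius r = 8 m, Height h = 8.2 m
Formula: SA = 2*pi*r^2 + 2*pi*r*h = 2*pi*r*(r + h)
r + h = 16.2
2 * r * (r + h) = 2 * 8 * 16.2 = 259.2
SA = 259.2 * pi
SA = 814.3
814.3 m^2


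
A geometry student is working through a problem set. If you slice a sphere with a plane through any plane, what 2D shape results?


Solid: sphere
Cutting plane: through any plane
Visualize the intersection of the plane with the solid's surface.
The boundary of the cut region is a circle.
circle


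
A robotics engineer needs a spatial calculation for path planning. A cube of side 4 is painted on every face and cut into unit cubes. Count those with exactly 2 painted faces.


Large cube: 4 x 4 x 4, cut into unit cubes.
n = 4, so n - 2 = 2
Cubes with 2 painted faces lie along the edges, excluding corners.
A cube has 12 edges; each contributes (n - 2) = 2 such cubes.
Count = 12 * 2 = 24
24 unit cubes


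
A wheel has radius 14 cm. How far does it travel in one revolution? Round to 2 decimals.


Shape: circle
Radius r = 14 cm
Formula: C = 2 * pi * r
C = 2 * pi * 14
C = 28 * pi
C = 87.96
87.96 cm


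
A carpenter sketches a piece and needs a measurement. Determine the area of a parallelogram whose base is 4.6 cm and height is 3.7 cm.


Shape: parallelogram
Base b = 4.6 cm, Height h = 3.7 cm
Formula: A = b * h
A = 4.6 * 3.7
A = 17.02
17.02 cm^2


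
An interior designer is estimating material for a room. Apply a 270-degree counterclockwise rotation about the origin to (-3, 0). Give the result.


Transformation: rotation about the origin
Original point: (-3, 0)
Rule for 270 deg counterclockwise: (x, y) -> (y, -x)
Apply: (-3, 0) -> (0, 3)
(0, 3)


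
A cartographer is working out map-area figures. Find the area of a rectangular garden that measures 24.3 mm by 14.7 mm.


Shape: rectangle
Length l = 24.3 mm, Width w = 14.7 mm
Formula: A = l * w
A = 24.3 * 14.7
A = 357.21
357.21 mm^2


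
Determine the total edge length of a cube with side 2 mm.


Shape: cube
Side s = 2 mm
A cube has 12 edges, all equal.
Formula: total edge length = 12 * s
Total = 12 * 2
Total = 24
24 mm


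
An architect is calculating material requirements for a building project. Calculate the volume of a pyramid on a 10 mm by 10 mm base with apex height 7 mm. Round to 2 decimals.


Shape: rectangular pyramid
Base: 10 mm x 10 mm, Height h = 7 mm
Formula: V = (1/3) * base_area * h
base_area = 10 * 10 = 100
base_area * h = 100 * 7 = 700
V = 700 / 3
V = 233.33
233.33 mm^3


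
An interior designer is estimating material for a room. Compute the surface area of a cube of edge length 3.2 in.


Shape: cube
Side s = 3.2 in
A cube has 6 square faces.
Formula: SA = 6 * s^2
s^2 = 10.24
SA = 6 * 10.24
SA = 61.44
61.44 in^2


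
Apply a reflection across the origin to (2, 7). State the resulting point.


Transformation: reflection
Original point: (2, 7)
Rule for reflection through the origin: (x, y) -> (-x, -y)
Apply: (2, 7) -> (-2, -7)
(-2, -7)


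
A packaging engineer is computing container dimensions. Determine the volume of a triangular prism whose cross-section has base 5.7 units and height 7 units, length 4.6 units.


Shape: triangular prism
Triangle base = 5.7 units, triangle height = 7 units, prism length L = 4.6 units
Formula: V = (1/2 * b * h_tri) * L
Cross-section area = 0.5 * 5.7 * 7 = 19.95
V = 19.95 * 4.6
V = 91.77
91.77 units^3


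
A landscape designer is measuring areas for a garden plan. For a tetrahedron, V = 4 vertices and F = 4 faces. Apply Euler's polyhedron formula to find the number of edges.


Polyhedron: tetrahedron
Euler's formula for convex polyhedra: V - E + F = 2
Given: V = 4 vertices and F = 4 faces
Solve for E:
E = V + F - 2 = 4 + 4 - 2 = 6
6 edges


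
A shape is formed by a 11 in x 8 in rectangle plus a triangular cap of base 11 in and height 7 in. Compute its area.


Composite shape: rectangle + triangle
Rectangle area = 11 * 8 = 88
Triangle area = 0.5 * 11 * 7 = 38.5
Total = 88 + 38.5
Total = 126.5
126.5 in^2


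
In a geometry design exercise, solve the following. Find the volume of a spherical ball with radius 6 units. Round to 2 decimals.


Shape: sphere
Radius r = 6 units
Formula: V = (4/3) * pi * r^3
r^3 = 216
(4/3) * 216 = 288
V = 288 * pi
V = 904.78
904.78 units^3


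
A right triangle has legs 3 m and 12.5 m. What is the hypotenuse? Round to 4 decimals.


Shape: right triangle
Legs a = 3 m, b = 12.5 m
Formula: c = sqrt(a^2 + b^2)
a^2 = 9, b^2 = 156.25
a^2 + b^2 = 165.25
c = sqrt(165.25)
c = 12.855
12.855 m


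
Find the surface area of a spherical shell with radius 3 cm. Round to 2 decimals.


Shape: sphere
Radius r = 3 cm
Formula: SA = 4 * pi * r^2
r^2 = 9
SA = 4 * pi * 9
SA = 36 * pi
SA = 113.1
113.1 cm^2


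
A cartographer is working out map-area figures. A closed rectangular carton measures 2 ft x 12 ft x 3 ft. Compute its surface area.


Shape: rectangular prism
l = 2 ft, w = 12 ft, h = 3 ft
Formula: SA = 2(lw + lh + wh)
lw = 24, lh = 6, wh = 36
lw + lh + wh = 66
SA = 2 * 66
SA = 132
132 ft^2


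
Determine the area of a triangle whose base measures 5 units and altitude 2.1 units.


Shape: triangle
Base b = 5 units, Height h = 2.1 units
Formula: A = (1/2) * b * h
A = 0.5 * 5 * 2.1
A = 0.5 * 10.5
A = 5.25
5.25 units^2


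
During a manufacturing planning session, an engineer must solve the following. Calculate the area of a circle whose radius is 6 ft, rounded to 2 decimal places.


Shape: circle
Radius r = 6 ft
Formula: A = pi * r^2
r^2 = 6^2 = 36
A = pi * 36
A = 113.1
113.1 ft^2


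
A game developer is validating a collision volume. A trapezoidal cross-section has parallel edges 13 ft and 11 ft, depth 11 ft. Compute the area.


Shape: trapezoid
Parallel sides a = 13 ft, b = 11 ft; Height h = 11 ft
Formula: A = (a + b) * h / 2
a + b = 13 + 11 = 24
A = 24 * 11 / 2
A = 264 / 2
A = 132
132 ft^2


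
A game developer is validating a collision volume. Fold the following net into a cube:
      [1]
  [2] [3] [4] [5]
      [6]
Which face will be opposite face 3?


Net: cross layout. Take square 3 as the base (bottom).
Fold the four squares in the horizontal row up around 3: 2 -> left, 4 -> right, 5 wraps to the top.
Fold 1 and 6 up from 3: 1 -> back, 6 -> front.
Opposite pairs are therefore: (1, 6), (2, 4), (3, 5).
Face 3 is opposite face 5.
face 5


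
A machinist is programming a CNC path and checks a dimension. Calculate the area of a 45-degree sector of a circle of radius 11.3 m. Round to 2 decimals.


Shape: circular sector
Radius r = 11.3 m, Angle = 45 degrees
Formula: A = (angle/360) * pi * r^2
r^2 = 127.69
Fraction of circle = 45/360
A = (45/360) * pi * 127.69
A = 15.96125 * pi
A = 50.14
50.14 m^2


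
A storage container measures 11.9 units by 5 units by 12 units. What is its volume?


Shape: rectangular prism
l = 11.9 units, w = 5 units, h = 12 units
Formula: V = l * w * h
V = 11.9 * 5 * 12
V = 59.5 * 12
V = 714
714 units^3


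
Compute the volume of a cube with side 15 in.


Shape: cube
Side s = 15 in
Formula: V = s^3
V = 15 * 15 * 15
V = 225 * 15
V = 3375
3375 in^3


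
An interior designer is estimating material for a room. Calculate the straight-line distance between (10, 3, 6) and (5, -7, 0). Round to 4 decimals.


3D distance between two points
P1 = (10, 3, 6), P2 = (5, -7, 0)
Formula: d = sqrt((x2-x1)^2 + (y2-y1)^2 + (z2-z1)^2)
dx = 5 - 10 = -5
dy = -7 - 3 = -10
dz = 0 - 6 = -6
dx^2 + dy^2 + dz^2 = 25 + 100 + 36 = 161
d = sqrt(161)
d = 12.6886
12.6886 units


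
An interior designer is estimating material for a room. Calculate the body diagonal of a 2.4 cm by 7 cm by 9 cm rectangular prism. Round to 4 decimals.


Shape: rectangular box (space diagonal)
l = 2.4 cm, w = 7 cm, h = 9 cm
Visualize: the diagonal of the base, then a right triangle with that diagonal and the height.
Formula: d = sqrt(l^2 + w^2 + h^2)
l^2 + w^2 + h^2 = 5.76 + 49 + 81 = 135.76
d = sqrt(135.76)
d = 11.6516
11.6516 cm


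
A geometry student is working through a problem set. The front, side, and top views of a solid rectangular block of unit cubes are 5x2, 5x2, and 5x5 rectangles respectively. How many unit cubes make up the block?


Orthographic views of a solid rectangular block:
Front view 5 x 2 -> length = 5, height = 2
Side view 5 x 2 -> width = 5, height = 2 (consistent)
Top view 5 x 5 -> confirms length = 5, width = 5
The block is 5 x 5 x 2.
Total unit cubes = 5 * 5 * 2 = 50
50 unit cubes


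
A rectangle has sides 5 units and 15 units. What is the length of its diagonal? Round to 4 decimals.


Shape: rectangle (diagonal via Pythagoras)
Sides: 5 units and 15 units
Formula: d = sqrt(l^2 + w^2)
l^2 = 25, w^2 = 225
l^2 + w^2 = 250
d = sqrt(250)
d = 15.8114
15.8114 units


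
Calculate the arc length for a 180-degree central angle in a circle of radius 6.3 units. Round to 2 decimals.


Shape: circular arc
Radius r = 6.3 units, Angle = 180 degrees
Formula: L = (angle/360) * 2 * pi * r
2 * pi * r = 12.6 * pi
L = (180/360) * 12.6 * pi
L = 6.3 * pi
L = 19.79
19.79 units


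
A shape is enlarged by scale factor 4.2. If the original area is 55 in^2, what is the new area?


Linear scale factor k = 4.2
Original area = 55 in^2
Rule: under a linear scaling by k, areas scale by k^2.
k^2 = 4.2^2 = 17.64
New area = 55 * 17.64
New area = 970.2
970.2 in^2


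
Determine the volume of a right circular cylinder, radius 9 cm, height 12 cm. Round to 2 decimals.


Shape: cylinder
Radius r = 9 cm, Height h = 12 cm
Formula: V = pi * r^2 * h
r^2 = 81
V = pi * 81 * 12
V = 972 * pi
V = 3053.63
3053.63 cm^3


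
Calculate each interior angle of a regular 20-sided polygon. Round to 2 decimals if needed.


Shape: regular icosagon (20 sides)
Formula: interior angle = (n - 2) * 180 / n
(n - 2) = 18
(n - 2) * 180 = 3240
angle = 3240 / 20
angle = 162
162 degrees


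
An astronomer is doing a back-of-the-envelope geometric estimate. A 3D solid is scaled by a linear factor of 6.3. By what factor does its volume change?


Linear scale factor k = 6.3
Rule: under a linear scaling by k, volumes scale by k^3.
k^3 = 6.3 * 6.3 * 6.3
k^3 = 39.69 * 6.3
k^3 = 250.047
Volume scales by a factor of 250.047.
250.047 (dimensionless)


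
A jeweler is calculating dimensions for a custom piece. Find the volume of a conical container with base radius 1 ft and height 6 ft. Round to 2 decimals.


Shape: cone
Radius r = 1 ft, Height h = 6 ft
Formula: V = (1/3) * pi * r^2 * h
r^2 = 1
pi * r^2 * h = pi * 1 * 6 = 6 * pi
V = 6 * pi / 3
V = 6.28
6.28 ft^3


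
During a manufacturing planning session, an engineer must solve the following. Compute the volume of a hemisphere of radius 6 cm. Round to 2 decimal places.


Shape: hemisphere (half of a sphere)
Radius r = 6 cm
Formula: V = (1/2) * (4/3) * pi * r^3 = (2/3) * pi * r^3
r^3 = 216
(2/3) * 216 = 144
V = 144 * pi
V = 452.39
452.39 cm^3


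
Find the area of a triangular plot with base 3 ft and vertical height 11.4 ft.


Shape: triangle
Base b = 3 ft, Height h = 11.4 ft
Formula: A = (1/2) * b * h
A = 0.5 * 3 * 11.4
A = 0.5 * 34.2
A = 17.1
17.1 ft^2


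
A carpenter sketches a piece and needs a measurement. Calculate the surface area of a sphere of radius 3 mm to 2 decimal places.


Shape: sphere
Radius r = 3 mm
Formula: SA = 4 * pi * r^2
r^2 = 9
SA = 4 * pi * 9
SA = 36 * pi
SA = 113.1
113.1 mm^2


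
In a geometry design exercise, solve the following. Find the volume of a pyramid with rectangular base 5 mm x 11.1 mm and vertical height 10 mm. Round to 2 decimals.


Shape: rectangular pyramid
Base: 5 mm x 11.1 mm, Height h = 10 mm
Formula: V = (1/3) * base_area * h
base_area = 5 * 11.1 = 55.5
base_area * h = 55.5 * 10 = 555
V = 555 / 3
V = 185
185 mm^3


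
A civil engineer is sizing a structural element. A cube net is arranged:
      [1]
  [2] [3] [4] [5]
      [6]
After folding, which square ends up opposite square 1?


Net: cross layout. Take square 3 as the base (bottom).
Fold the four squares in the horizontal row up around 3: 2 -> left, 4 -> right, 5 wraps to the top.
Fold 1 and 6 up from 3: 1 -> back, 6 -> front.
Opposite pairs are therefore: (1, 6), (2, 4), (3, 5).
Face 1 is opposite face 6.
face 6


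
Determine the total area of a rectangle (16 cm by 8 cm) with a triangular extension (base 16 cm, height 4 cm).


Composite shape: rectangle + triangle
Rectangle area = 16 * 8 = 128
Triangle area = 0.5 * 16 * 4 = 32
Total = 128 + 32
Total = 160
160 cm^2


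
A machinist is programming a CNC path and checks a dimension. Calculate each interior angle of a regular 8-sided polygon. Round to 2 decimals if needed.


Shape: regular octagon (8 sides)
Formula: interior angle = (n - 2) * 180 / n
(n - 2) = 6
(n - 2) * 180 = 1080
angle = 1080 / 8
angle = 135
135 degrees


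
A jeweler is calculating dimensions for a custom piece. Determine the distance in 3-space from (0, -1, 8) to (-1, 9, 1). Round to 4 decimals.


3D distance between two points
P1 = (0, -1, 8), P2 = (-1, 9, 1)
Formula: d = sqrt((x2-x1)^2 + (y2-y1)^2 + (z2-z1)^2)
dx = -1 - 0 = -1
dy = 9 - -1 = 10
dz = 1 - 8 = -7
dx^2 + dy^2 + dz^2 = 1 + 100 + 49 = 150
d = sqrt(150)
d = 12.2474
12.2474 units


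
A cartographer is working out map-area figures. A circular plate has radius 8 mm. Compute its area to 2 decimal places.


Shape: circle
Radius r = 8 mm
Formula: A = pi * r^2
r^2 = 8^2 = 64
A = pi * 64
A = 201.06
201.06 mm^2


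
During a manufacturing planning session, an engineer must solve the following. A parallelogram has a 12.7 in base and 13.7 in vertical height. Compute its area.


Shape: parallelogram
Base b = 12.7 in, Height h = 13.7 in
Formula: A = b * h
A = 12.7 * 13.7
A = 173.99
173.99 in^2


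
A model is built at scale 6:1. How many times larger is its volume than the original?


Linear scale factor k = 6
Rule: under a linear scaling by k, volumes scale by k^3.
k^3 = 6 * 6 * 6
k^3 = 36 * 6
k^3 = 216
Volume scales by a factor of 216.
216 (dimensionless)
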